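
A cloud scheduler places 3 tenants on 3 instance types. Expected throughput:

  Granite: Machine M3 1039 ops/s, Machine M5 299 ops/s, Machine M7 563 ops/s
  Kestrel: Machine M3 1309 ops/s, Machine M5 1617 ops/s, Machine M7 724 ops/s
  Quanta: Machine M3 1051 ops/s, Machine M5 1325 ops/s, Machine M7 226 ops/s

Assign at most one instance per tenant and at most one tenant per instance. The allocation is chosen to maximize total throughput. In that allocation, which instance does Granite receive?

Optimal: Granite→Machine M7 (563 ops/s), Kestrel→Machine M5 (1617 ops/s), Quanta→Machine M3 (1051 ops/s) — total 563+1617+1051 = 3231 ops/s.
Column-greedy (each instance in turn goes to its best remaining tenant) gives 3197 ops/s, worse by 34.
Every other assignment is strictly worse.
Granite's own top instance is Machine M3 (1039 ops/s), but forcing Granite→Machine M3 and reassigning the rest optimally gives only 3088 ops/s — worse by 143.

Granite receives Machine M7.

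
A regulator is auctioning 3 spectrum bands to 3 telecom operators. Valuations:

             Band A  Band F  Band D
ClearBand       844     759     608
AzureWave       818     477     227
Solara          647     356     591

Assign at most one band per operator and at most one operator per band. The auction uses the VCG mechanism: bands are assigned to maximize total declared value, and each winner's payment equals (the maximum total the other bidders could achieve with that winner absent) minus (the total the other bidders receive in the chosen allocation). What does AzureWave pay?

Efficient allocation: ClearBand→Band F ($759M), AzureWave→Band A ($818M), Solara→Band D ($591M); total welfare W = $2168M.
AzureWave receives Band A at value $818M, so the others get W − 818 = $1350M.
Without AzureWave: best allocation of the remaining 2 bidders over all 3 bands is ClearBand→Band A ($844M), Solara→Band D ($591M), total $1435M.
VCG payment = (others' best without AzureWave) − (others' welfare with AzureWave) = 1435 − 1350 = $85M.

AzureWave pays $85M.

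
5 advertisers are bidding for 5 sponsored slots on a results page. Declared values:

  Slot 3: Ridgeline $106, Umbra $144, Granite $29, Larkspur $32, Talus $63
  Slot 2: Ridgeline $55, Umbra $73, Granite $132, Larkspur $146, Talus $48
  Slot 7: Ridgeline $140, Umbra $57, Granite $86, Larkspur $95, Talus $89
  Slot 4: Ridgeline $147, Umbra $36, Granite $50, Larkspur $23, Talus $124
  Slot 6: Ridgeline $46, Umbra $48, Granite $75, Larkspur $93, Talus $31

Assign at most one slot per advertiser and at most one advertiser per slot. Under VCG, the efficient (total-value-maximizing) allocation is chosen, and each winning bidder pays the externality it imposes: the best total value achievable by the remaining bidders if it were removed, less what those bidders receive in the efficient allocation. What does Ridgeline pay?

Efficient allocation: Ridgeline→Slot 7 ($140), Umbra→Slot 3 ($144), Granite→Slot 2 ($132), Larkspur→Slot 6 ($93), Talus→Slot 4 ($124); total welfare W = $633.
Ridgeline receives Slot 7 at value $140, so the others get W − 140 = $493.
Without Ridgeline: best allocation of the remaining 4 bidders over all 5 slots is Umbra→Slot 3 ($144), Granite→Slot 7 ($86), Larkspur→Slot 2 ($146), Talus→Slot 4 ($124), total $500.
VCG payment = (others' best without Ridgeline) − (others' welfare with Ridgeline) = 500 − 493 = $7.

Ridgeline pays $7.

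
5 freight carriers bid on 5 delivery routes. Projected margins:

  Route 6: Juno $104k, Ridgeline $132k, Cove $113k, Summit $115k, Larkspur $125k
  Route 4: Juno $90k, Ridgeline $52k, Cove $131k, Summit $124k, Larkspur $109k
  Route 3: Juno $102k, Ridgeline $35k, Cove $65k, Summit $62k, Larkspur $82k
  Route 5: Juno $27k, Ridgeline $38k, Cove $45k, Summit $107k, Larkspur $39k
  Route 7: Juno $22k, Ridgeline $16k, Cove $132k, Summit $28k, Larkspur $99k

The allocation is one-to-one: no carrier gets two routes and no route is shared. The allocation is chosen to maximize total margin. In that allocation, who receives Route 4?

Larkspur receives Route 4.

This is the linear assignment problem.
Optimal: Juno→Route 3 ($102k), Ridgeline→Route 6 ($132k), Cove→Route 7 ($132k), Summit→Route 5 ($107k), Larkspur→Route 4 ($109k) — total 102+132+132+107+109 = $582k.
Max-entry greedy (repeatedly take the single best remaining cell) gives $529k, worse by 53.
Swapping Cove↔Ridgeline (Cove→Route 6 $113k, Ridgeline→Route 7 $16k) loses 135.
Every other assignment is strictly worse.
Larkspur's own top route is Route 6 ($125k), but forcing Larkspur→Route 6 and reassigning the rest optimally gives only $521k — worse by 61.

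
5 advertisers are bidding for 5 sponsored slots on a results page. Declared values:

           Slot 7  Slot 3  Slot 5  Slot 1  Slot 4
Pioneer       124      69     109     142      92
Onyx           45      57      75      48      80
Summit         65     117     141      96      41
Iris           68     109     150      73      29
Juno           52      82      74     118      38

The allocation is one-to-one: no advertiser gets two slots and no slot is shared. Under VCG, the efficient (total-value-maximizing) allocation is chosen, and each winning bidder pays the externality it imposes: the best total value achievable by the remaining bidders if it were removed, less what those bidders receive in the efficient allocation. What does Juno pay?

Efficient allocation: Pioneer→Slot 7 ($124), Onyx→Slot 4 ($80), Summit→Slot 3 ($117), Iris→Slot 5 ($150), Juno→Slot 1 ($118); total welfare W = $589.
Juno receives Slot 1 at value $118, so the others get W − 118 = $471.
Without Juno: best allocation of the remaining 4 bidders over all 5 slots is Pioneer→Slot 1 ($142), Onyx→Slot 4 ($80), Summit→Slot 3 ($117), Iris→Slot 5 ($150), total $489.
VCG payment = (others' best without Juno) − (others' welfare with Juno) = 489 − 471 = $18.

Juno pays $18.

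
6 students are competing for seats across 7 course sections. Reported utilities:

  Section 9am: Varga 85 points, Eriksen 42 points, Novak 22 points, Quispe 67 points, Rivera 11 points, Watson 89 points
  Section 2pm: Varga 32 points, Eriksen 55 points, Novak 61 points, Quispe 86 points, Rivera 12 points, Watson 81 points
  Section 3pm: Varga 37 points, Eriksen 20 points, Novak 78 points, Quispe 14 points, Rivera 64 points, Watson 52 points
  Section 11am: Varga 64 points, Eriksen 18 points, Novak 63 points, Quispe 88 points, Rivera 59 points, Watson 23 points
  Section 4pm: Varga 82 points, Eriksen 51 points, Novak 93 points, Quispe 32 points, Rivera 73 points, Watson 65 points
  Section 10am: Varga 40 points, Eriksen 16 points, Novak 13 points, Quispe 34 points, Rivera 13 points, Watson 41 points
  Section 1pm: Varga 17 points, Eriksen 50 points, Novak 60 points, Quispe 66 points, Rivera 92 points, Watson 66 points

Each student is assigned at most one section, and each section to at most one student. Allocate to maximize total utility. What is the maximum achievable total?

This is a one-to-one assignment (maximum-weight bipartite matching).
Optimal: Varga→Section 4pm (82 points), Eriksen→Section 2pm (55 points), Novak→Section 3pm (78 points), Quispe→Section 11am (88 points), Rivera→Section 1pm (92 points), Watson→Section 9am (89 points) — total 82+55+78+88+92+89 = 484 points.
Column-greedy (each section in turn goes to its best remaining student) gives 406 points, worse by 78.
Next-best assignment: Varga→Section 9am, Eriksen→Section 4pm, Novak→Section 3pm, Quispe→Section 11am, Rivera→Section 1pm, Watson→Section 2pm = 475 points.
Checked against all permutations: 484 points is optimal.

Max total: 484 points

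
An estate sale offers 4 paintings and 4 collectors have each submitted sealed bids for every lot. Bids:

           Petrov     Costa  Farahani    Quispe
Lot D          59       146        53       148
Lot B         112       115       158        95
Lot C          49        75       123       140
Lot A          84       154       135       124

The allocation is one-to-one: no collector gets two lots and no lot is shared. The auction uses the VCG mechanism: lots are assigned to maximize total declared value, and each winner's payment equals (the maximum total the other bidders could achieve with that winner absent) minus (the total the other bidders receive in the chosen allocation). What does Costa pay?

Efficient allocation: Petrov→Lot B ($112), Costa→Lot A ($154), Farahani→Lot C ($123), Quispe→Lot D ($148); total welfare W = $537.
Costa receives Lot A at value $154, so the others get W − 154 = $383.
Without Costa: best allocation of the remaining 3 bidders over all 4 lots is Petrov→Lot B ($112), Farahani→Lot A ($135), Quispe→Lot D ($148), total $395.
VCG payment = (others' best without Costa) − (others' welfare with Costa) = 395 − 383 = $12.

Costa pays $12.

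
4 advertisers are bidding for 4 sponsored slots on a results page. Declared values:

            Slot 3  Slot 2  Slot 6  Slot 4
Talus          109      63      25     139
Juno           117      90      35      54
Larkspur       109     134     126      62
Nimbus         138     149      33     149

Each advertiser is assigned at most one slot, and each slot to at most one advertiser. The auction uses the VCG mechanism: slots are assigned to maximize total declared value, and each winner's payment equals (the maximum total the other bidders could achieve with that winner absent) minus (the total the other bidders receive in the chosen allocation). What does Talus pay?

Talus pays $8.

Efficient allocation: Talus→Slot 4 ($139), Juno→Slot 3 ($117), Larkspur→Slot 6 ($126), Nimbus→Slot 2 ($149); total welfare W = $531.
Talus receives Slot 4 at value $139, so the others get W − 139 = $392.
Without Talus: best allocation of the remaining 3 bidders over all 4 slots is Juno→Slot 3 ($117), Larkspur→Slot 2 ($134), Nimbus→Slot 4 ($149), total $400.
VCG payment = (others' best without Talus) − (others' welfare with Talus) = 400 − 392 = $8.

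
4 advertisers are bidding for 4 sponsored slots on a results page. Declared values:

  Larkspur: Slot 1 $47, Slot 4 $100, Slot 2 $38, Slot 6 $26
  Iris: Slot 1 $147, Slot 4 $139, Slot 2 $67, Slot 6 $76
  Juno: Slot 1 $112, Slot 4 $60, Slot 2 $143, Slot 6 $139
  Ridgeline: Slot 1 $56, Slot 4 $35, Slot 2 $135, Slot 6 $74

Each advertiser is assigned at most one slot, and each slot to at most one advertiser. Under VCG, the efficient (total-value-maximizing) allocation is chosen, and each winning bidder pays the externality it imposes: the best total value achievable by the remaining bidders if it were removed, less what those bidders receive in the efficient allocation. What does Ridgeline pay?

Ridgeline pays $4.

Efficient allocation: Larkspur→Slot 4 ($100), Iris→Slot 1 ($147), Juno→Slot 6 ($139), Ridgeline→Slot 2 ($135); total welfare W = $521.
Ridgeline receives Slot 2 at value $135, so the others get W − 135 = $386.
Without Ridgeline: best allocation of the remaining 3 bidders over all 4 slots is Larkspur→Slot 4 ($100), Iris→Slot 1 ($147), Juno→Slot 2 ($143), total $390.
VCG payment = (others' best without Ridgeline) − (others' welfare with Ridgeline) = 390 − 386 = $4.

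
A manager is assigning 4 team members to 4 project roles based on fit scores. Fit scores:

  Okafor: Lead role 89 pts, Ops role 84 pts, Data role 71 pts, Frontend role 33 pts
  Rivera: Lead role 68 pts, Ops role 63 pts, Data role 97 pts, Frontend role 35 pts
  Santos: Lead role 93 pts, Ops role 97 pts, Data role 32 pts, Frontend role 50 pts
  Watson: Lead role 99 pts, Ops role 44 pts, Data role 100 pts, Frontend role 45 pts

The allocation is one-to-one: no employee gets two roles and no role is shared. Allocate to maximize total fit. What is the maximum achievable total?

Maximum total: 330 pts

Optimal: Okafor→Ops role (84 pts), Rivera→Data role (97 pts), Santos→Frontend role (50 pts), Watson→Lead role (99 pts) — total 84+97+50+99 = 330 pts.
Max-entry greedy (repeatedly take the single best remaining cell) gives 321 pts, worse by 9.
Swapping Okafor↔Santos (Okafor→Frontend role 33 pts, Santos→Ops role 97 pts) loses 4.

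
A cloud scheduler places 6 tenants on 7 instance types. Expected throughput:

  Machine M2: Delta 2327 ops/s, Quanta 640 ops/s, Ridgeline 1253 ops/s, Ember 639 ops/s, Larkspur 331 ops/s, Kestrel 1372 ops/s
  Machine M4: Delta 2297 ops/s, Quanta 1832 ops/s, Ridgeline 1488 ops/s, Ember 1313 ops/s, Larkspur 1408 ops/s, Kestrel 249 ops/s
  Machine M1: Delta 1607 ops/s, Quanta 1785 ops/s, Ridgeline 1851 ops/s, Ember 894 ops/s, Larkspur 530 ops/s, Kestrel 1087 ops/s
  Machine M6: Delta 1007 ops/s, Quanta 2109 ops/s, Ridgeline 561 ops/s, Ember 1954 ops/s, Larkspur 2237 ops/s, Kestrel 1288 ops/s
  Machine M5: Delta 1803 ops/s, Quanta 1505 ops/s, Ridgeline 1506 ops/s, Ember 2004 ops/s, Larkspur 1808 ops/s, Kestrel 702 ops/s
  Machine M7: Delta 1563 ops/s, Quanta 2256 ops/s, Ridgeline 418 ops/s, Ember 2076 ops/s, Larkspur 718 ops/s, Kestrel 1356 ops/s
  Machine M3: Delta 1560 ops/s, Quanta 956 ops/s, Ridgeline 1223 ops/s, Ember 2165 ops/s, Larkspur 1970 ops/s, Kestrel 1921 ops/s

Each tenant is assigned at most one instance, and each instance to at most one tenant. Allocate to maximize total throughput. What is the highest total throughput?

Optimal: Delta→Machine M2 (2327 ops/s), Quanta→Machine M7 (2256 ops/s), Ridgeline→Machine M1 (1851 ops/s), Ember→Machine M5 (2004 ops/s), Larkspur→Machine M6 (2237 ops/s), Kestrel→Machine M3 (1921 ops/s) — total 2327+2256+1851+2004+2237+1921 = 12596 ops/s.
Max-entry greedy (repeatedly take the single best remaining cell) gives 11538 ops/s, worse by 1058.

Max total: 12596 ops/s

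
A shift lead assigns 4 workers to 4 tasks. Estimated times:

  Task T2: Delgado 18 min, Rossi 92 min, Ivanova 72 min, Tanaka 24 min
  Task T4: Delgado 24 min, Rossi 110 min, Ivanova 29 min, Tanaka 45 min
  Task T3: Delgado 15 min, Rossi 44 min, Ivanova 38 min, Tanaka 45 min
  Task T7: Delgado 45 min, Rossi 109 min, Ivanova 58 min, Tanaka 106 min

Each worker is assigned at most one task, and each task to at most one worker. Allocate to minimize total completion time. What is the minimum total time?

Optimal: Delgado→Task T7 (45 min), Rossi→Task T3 (44 min), Ivanova→Task T4 (29 min), Tanaka→Task T2 (24 min) — total 45+44+29+24 = 142 min.
Column-greedy (each task in turn goes to its cheapest remaining worker) gives 197 min, worse by 55.
Checked against all permutations: 142 min is optimal.

Min total: 142 min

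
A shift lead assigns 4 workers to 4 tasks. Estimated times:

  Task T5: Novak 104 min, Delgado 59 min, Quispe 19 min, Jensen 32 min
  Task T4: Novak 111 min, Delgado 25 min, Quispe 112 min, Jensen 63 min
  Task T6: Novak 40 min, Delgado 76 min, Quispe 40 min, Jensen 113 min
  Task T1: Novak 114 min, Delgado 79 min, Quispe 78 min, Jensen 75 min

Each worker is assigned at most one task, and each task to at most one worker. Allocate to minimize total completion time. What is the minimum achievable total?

Optimal: Novak→Task T6 (40 min), Delgado→Task T4 (25 min), Quispe→Task T5 (19 min), Jensen→Task T1 (75 min) — total 40+25+19+75 = 159 min.
Next-best assignment: Novak→Task T6, Delgado→Task T4, Quispe→Task T1, Jensen→Task T5 = 175 min.
Swapping Novak↔Jensen (Novak→Task T1 114 min, Jensen→Task T6 113 min) adds 112.

Minimum total: 159 min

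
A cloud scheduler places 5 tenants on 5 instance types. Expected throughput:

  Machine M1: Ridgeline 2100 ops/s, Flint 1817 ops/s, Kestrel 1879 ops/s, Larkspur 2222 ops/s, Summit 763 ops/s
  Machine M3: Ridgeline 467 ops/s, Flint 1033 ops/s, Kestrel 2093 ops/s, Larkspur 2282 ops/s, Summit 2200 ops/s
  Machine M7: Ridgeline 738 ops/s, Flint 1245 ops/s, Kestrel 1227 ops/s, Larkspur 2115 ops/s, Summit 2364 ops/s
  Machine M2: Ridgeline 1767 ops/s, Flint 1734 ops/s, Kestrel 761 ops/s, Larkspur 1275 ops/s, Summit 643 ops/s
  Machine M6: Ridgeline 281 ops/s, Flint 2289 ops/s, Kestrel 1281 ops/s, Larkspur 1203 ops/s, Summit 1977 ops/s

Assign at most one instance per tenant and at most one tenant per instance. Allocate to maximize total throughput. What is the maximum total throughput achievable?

Optimal: Ridgeline→Machine M2 (1767 ops/s), Flint→Machine M6 (2289 ops/s), Kestrel→Machine M3 (2093 ops/s), Larkspur→Machine M1 (2222 ops/s), Summit→Machine M7 (2364 ops/s) — total 1767+2289+2093+2222+2364 = 10735 ops/s.
Max-entry greedy (repeatedly take the single best remaining cell) gives 9796 ops/s, worse by 939.
Next-best assignment: Ridgeline→Machine M2, Flint→Machine M6, Kestrel→Machine M1, Larkspur→Machine M3, Summit→Machine M7 = 10581 ops/s.

Max total: 10735 ops/s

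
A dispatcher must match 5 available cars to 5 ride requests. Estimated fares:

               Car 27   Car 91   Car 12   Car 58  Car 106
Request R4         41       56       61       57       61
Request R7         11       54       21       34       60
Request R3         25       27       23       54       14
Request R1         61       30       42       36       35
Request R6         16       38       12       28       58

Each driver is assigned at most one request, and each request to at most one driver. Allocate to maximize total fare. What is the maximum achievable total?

Optimal: Car 27→Request R1 ($61), Car 91→Request R7 ($54), Car 12→Request R4 ($61), Car 58→Request R3 ($54), Car 106→Request R6 ($58) — total 61+54+61+54+58 = $288.
Row-greedy (each driver in turn takes its best remaining request) gives $232, worse by 56.

Max total: $288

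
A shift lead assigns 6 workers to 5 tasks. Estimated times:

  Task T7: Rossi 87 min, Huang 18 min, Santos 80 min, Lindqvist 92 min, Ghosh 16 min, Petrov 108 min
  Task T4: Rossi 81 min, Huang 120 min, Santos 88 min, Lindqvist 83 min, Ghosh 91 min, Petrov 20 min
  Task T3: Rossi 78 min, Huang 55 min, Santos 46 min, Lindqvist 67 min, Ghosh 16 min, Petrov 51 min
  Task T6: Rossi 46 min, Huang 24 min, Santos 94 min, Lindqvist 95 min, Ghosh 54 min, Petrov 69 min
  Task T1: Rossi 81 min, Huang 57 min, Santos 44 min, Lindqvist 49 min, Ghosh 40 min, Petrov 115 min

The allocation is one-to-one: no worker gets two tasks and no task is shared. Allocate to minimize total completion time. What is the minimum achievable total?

Optimal: Huang→Task T7 (18 min), Petrov→Task T4 (20 min), Ghosh→Task T3 (16 min), Rossi→Task T6 (46 min), Santos→Task T1 (44 min) — total 18+20+16+46+44 = 144 min.
Next-best assignment: Huang→Task T7, Petrov→Task T4, Ghosh→Task T3, Rossi→Task T6, Lindqvist→Task T1 = 149 min.
Swapping Huang↔Rossi (Huang→Task T6 24 min, Rossi→Task T7 87 min) adds 47.

Minimum total: 144 min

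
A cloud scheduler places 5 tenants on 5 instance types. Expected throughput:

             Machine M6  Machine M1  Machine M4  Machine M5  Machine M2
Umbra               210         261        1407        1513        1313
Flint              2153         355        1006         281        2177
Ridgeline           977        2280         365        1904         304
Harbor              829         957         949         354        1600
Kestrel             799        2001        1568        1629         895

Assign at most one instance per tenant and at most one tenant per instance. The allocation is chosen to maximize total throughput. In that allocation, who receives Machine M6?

Optimal: Umbra→Machine M5 (1513 ops/s), Flint→Machine M6 (2153 ops/s), Ridgeline→Machine M1 (2280 ops/s), Harbor→Machine M2 (1600 ops/s), Kestrel→Machine M4 (1568 ops/s) — total 1513+2153+2280+1600+1568 = 9114 ops/s.
Max-entry greedy (repeatedly take the single best remaining cell) gives 8322 ops/s, worse by 792.
Flint's own top instance is Machine M2 (2177 ops/s), but forcing Flint→Machine M2 and reassigning the rest optimally gives only 8367 ops/s — worse by 747.

Flint receives Machine M6.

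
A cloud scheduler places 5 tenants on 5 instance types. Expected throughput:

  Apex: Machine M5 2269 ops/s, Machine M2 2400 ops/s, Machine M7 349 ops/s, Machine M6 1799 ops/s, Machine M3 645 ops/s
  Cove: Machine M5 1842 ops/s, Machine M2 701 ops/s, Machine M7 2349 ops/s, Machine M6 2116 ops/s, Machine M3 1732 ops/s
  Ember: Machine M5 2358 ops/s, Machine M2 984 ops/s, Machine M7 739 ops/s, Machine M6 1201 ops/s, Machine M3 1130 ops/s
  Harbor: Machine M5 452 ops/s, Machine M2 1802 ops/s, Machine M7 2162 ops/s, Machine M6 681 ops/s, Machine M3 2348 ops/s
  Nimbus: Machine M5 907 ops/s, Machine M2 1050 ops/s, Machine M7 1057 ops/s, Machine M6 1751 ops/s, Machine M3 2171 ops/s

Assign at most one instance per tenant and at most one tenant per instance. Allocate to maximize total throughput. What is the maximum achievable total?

Max total: 11207 ops/s

Optimal: Apex→Machine M2 (2400 ops/s), Cove→Machine M6 (2116 ops/s), Ember→Machine M5 (2358 ops/s), Harbor→Machine M7 (2162 ops/s), Nimbus→Machine M3 (2171 ops/s) — total 2400+2116+2358+2162+2171 = 11207 ops/s.
Max-entry greedy (repeatedly take the single best remaining cell) gives 11206 ops/s, worse by 1.
Swapping Apex↔Nimbus (Apex→Machine M3 645 ops/s, Nimbus→Machine M2 1050 ops/s) loses 2876.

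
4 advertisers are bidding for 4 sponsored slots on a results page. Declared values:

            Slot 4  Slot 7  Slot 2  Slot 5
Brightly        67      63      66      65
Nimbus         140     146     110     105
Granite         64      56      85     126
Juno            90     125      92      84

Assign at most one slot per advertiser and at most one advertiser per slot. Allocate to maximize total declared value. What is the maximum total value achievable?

Optimal: Brightly→Slot 2 ($66), Nimbus→Slot 4 ($140), Granite→Slot 5 ($126), Juno→Slot 7 ($125) — total 66+140+126+125 = $457.
Row-greedy (each advertiser in turn takes its best remaining slot) gives $431, worse by 26.
No other one-to-one assignment exceeds $457.

Max total: $457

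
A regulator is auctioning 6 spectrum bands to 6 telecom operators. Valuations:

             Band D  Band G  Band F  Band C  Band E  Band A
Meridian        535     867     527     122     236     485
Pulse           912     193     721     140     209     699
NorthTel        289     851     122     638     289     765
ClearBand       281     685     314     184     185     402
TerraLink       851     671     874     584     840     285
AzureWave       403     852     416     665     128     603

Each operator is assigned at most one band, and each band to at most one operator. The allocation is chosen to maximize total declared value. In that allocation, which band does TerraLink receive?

TerraLink receives Band E.

This is a one-to-one assignment (maximum-weight bipartite matching).
Optimal: Meridian→Band F ($527M), Pulse→Band D ($912M), NorthTel→Band A ($765M), ClearBand→Band G ($685M), TerraLink→Band E ($840M), AzureWave→Band C ($665M) — total 527+912+765+685+840+665 = $4394M.
Row-greedy (each operator in turn takes its best remaining band) gives $4363M, worse by 31.
Next-best assignment: Meridian→Band G, Pulse→Band D, NorthTel→Band A, ClearBand→Band F, TerraLink→Band E, AzureWave→Band C = $4363M.
TerraLink's own top band is Band F ($874M), but forcing TerraLink→Band F and reassigning the rest optimally gives only $4268M — worse by 126.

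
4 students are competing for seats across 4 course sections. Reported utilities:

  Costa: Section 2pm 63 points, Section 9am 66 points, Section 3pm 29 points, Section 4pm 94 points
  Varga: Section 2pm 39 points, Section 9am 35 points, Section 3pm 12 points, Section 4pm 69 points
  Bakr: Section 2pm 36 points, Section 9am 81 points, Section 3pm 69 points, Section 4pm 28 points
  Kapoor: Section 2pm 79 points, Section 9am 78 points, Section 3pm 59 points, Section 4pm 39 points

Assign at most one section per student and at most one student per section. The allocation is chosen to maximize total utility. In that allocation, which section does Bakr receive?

Bakr receives Section 3pm.

This is a one-to-one assignment (maximum-weight bipartite matching).
Optimal: Costa→Section 9am (66 points), Varga→Section 4pm (69 points), Bakr→Section 3pm (69 points), Kapoor→Section 2pm (79 points) — total 66+69+69+79 = 283 points.
Bakr's own top section is Section 9am (81 points), but forcing Bakr→Section 9am and reassigning the rest optimally gives only 273 points — worse by 10.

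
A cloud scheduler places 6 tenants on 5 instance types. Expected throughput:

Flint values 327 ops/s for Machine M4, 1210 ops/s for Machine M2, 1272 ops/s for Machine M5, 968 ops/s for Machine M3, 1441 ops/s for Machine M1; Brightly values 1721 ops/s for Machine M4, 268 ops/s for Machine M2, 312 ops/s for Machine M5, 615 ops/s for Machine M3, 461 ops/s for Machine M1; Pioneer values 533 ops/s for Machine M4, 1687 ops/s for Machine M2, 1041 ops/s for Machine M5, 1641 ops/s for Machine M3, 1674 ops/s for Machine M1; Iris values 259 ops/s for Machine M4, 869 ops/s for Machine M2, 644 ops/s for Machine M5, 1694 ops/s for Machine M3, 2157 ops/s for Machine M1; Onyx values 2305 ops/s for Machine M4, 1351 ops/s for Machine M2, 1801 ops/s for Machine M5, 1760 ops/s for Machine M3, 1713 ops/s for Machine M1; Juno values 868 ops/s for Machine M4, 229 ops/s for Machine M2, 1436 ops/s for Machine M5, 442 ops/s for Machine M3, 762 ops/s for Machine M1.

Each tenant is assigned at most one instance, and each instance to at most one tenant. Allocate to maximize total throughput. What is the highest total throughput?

Treat this as an assignment problem: match each tenant to one instance.
Optimal: Brightly→Machine M4 (1721 ops/s), Pioneer→Machine M2 (1687 ops/s), Juno→Machine M5 (1436 ops/s), Onyx→Machine M3 (1760 ops/s), Iris→Machine M1 (2157 ops/s) — total 1721+1687+1436+1760+2157 = 8761 ops/s.
Next-best assignment: Onyx→Machine M4, Flint→Machine M2, Juno→Machine M5, Pioneer→Machine M3, Iris→Machine M1 = 8749 ops/s.
No other one-to-one assignment exceeds 8761 ops/s.

Maximum total: 8761 ops/s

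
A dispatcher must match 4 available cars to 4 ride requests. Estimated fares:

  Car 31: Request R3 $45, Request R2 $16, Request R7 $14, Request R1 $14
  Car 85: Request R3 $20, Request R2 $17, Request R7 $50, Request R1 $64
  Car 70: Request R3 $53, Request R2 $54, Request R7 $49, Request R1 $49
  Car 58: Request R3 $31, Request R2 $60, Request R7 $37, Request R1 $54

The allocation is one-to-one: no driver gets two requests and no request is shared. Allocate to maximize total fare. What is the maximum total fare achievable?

Maximum total: $218

This is a one-to-one assignment (maximum-weight bipartite matching).
Optimal: Car 31→Request R3 ($45), Car 85→Request R1 ($64), Car 70→Request R7 ($49), Car 58→Request R2 ($60) — total 45+64+49+60 = $218.
Max-entry greedy (repeatedly take the single best remaining cell) gives $191, worse by 27.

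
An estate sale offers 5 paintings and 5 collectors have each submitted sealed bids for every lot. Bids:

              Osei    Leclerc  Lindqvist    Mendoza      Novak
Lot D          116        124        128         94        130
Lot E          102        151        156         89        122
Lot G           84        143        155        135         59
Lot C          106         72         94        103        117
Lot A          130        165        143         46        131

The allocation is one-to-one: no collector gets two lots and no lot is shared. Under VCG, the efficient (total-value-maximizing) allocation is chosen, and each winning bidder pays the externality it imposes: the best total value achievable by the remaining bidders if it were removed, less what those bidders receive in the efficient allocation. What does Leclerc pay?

Leclerc pays $24.

Efficient allocation: Osei→Lot C ($106), Leclerc→Lot A ($165), Lindqvist→Lot E ($156), Mendoza→Lot G ($135), Novak→Lot D ($130); total welfare W = $692.
Leclerc receives Lot A at value $165, so the others get W − 165 = $527.
Without Leclerc: best allocation of the remaining 4 bidders over all 5 lots is Osei→Lot A ($130), Lindqvist→Lot E ($156), Mendoza→Lot G ($135), Novak→Lot D ($130), total $551.
VCG payment = (others' best without Leclerc) − (others' welfare with Leclerc) = 551 − 527 = $24.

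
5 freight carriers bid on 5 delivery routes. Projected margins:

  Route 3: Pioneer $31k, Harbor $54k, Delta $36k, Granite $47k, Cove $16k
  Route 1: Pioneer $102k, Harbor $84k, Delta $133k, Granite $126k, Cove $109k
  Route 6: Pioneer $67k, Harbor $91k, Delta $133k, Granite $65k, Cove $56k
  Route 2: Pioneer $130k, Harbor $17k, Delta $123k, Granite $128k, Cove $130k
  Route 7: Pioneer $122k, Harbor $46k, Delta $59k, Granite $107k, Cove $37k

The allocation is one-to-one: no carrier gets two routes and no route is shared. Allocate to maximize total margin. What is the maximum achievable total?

Maximum total: $565k

Optimal: Pioneer→Route 7 ($122k), Harbor→Route 3 ($54k), Delta→Route 6 ($133k), Granite→Route 1 ($126k), Cove→Route 2 ($130k) — total 122+54+133+126+130 = $565k.
Next-best assignment: Pioneer→Route 7, Harbor→Route 3, Delta→Route 6, Granite→Route 2, Cove→Route 1 = $546k.
Swapping Harbor↔Cove (Harbor→Route 2 $17k, Cove→Route 3 $16k) loses 151.
Every other assignment is strictly worse.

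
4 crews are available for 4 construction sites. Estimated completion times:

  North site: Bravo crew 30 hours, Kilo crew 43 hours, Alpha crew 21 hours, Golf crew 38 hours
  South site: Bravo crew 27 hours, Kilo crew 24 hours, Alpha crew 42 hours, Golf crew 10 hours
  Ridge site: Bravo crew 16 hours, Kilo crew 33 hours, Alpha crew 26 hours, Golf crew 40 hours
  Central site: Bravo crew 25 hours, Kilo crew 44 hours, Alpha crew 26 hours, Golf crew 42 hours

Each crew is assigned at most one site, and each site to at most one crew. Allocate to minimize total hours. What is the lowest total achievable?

This is the linear assignment problem.
Optimal: Bravo crew→Central site (25 hours), Kilo crew→Ridge site (33 hours), Alpha crew→North site (21 hours), Golf crew→South site (10 hours) — total 25+33+21+10 = 89 hours.
Column-greedy (each site in turn goes to its cheapest remaining crew) gives 91 hours, worse by 2.
Swapping Alpha crew↔Golf crew (Alpha crew→South site 42 hours, Golf crew→North site 38 hours) adds 49.

Min total: 89 hours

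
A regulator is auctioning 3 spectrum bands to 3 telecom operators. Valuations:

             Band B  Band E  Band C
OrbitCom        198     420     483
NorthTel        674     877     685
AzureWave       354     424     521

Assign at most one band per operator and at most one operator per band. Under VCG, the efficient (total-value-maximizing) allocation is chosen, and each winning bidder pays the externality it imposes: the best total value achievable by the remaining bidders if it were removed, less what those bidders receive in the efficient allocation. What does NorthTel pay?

NorthTel pays $104M.

Efficient allocation: OrbitCom→Band C ($483M), NorthTel→Band E ($877M), AzureWave→Band B ($354M); total welfare W = $1714M.
NorthTel receives Band E at value $877M, so the others get W − 877 = $837M.
Without NorthTel: best allocation of the remaining 2 bidders over all 3 bands is OrbitCom→Band E ($420M), AzureWave→Band C ($521M), total $941M.
VCG payment = (others' best without NorthTel) − (others' welfare with NorthTel) = 941 − 837 = $104M.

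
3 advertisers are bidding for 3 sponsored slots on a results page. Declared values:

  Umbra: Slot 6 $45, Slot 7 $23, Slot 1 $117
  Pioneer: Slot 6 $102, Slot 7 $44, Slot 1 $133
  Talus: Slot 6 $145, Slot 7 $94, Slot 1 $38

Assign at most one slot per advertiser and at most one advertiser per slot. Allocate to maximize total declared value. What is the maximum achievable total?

Maximum total: $313

This is a one-to-one assignment (maximum-weight bipartite matching).
Optimal: Umbra→Slot 1 ($117), Pioneer→Slot 6 ($102), Talus→Slot 7 ($94) — total 117+102+94 = $313.
Max-entry greedy (repeatedly take the single best remaining cell) gives $301, worse by 12.
Next-best assignment: Umbra→Slot 1, Pioneer→Slot 7, Talus→Slot 6 = $306.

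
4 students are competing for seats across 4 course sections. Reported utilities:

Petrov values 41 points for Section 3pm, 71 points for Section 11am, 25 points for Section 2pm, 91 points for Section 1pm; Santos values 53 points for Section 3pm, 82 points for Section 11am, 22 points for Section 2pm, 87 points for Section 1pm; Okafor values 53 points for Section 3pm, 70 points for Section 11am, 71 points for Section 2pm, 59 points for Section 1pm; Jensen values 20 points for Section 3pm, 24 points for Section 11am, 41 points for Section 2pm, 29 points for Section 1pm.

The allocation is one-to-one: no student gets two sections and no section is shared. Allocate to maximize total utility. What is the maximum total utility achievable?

Max total: 267 points

Optimal: Petrov→Section 1pm (91 points), Santos→Section 11am (82 points), Okafor→Section 3pm (53 points), Jensen→Section 2pm (41 points) — total 91+82+53+41 = 267 points.
Max-entry greedy (repeatedly take the single best remaining cell) gives 264 points, worse by 3.
Checked against all permutations: 267 points is optimal.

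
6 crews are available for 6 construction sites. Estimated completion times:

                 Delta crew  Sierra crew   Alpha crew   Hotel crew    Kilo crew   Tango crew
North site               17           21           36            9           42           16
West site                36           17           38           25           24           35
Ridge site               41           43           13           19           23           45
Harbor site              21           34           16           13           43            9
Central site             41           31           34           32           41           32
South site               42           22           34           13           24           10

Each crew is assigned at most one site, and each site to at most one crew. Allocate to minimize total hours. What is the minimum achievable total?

Optimal: Delta crew→North site (17 hours), Sierra crew→Central site (31 hours), Alpha crew→Ridge site (13 hours), Hotel crew→South site (13 hours), Kilo crew→West site (24 hours), Tango crew→Harbor site (9 hours) — total 17+31+13+13+24+9 = 107 hours.
Next-best assignment: Delta crew→North site, Sierra crew→Central site, Alpha crew→Ridge site, Hotel crew→Harbor site, Kilo crew→West site, Tango crew→South site = 108 hours.

Minimum total: 107 hours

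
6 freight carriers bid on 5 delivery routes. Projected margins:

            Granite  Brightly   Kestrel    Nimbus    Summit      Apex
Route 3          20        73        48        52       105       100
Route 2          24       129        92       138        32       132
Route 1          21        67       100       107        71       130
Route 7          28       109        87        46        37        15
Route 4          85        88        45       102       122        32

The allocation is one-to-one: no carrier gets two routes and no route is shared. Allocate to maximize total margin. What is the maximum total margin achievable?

This is a one-to-one assignment (maximum-weight bipartite matching).
Optimal: Apex→Route 3 ($100k), Nimbus→Route 2 ($138k), Kestrel→Route 1 ($100k), Brightly→Route 7 ($109k), Summit→Route 4 ($122k) — total 100+138+100+109+122 = $569k.
Column-greedy (each route in turn goes to its best remaining carrier) gives $567k, worse by 2.
Next-best assignment: Summit→Route 3, Nimbus→Route 2, Apex→Route 1, Brightly→Route 7, Granite→Route 4 = $567k.
Every other assignment is strictly worse.

Max total: $569k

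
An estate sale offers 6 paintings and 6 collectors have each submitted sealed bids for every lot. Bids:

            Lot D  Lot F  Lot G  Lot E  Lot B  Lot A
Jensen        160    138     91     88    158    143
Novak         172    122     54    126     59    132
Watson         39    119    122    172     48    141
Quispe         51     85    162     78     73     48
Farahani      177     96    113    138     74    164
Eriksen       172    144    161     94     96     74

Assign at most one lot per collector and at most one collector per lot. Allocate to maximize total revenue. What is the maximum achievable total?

Maximum total: $972

Optimal: Jensen→Lot B ($158), Novak→Lot D ($172), Watson→Lot E ($172), Quispe→Lot G ($162), Farahani→Lot A ($164), Eriksen→Lot F ($144) — total 158+172+172+162+164+144 = $972.
Column-greedy (each lot in turn goes to its best remaining collector) gives $945, worse by 27.
Every other assignment is strictly worse.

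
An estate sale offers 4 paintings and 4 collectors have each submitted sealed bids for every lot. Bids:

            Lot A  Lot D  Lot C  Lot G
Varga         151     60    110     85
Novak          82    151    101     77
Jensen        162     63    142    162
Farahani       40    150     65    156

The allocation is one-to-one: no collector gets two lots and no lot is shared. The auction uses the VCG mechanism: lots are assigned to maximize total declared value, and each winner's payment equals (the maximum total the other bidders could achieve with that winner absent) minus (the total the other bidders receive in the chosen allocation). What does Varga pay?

Varga pays $20.

Efficient allocation: Varga→Lot A ($151), Novak→Lot D ($151), Jensen→Lot C ($142), Farahani→Lot G ($156); total welfare W = $600.
Varga receives Lot A at value $151, so the others get W − 151 = $449.
Without Varga: best allocation of the remaining 3 bidders over all 4 lots is Novak→Lot D ($151), Jensen→Lot A ($162), Farahani→Lot G ($156), total $469.
VCG payment = (others' best without Varga) − (others' welfare with Varga) = 469 − 449 = $20.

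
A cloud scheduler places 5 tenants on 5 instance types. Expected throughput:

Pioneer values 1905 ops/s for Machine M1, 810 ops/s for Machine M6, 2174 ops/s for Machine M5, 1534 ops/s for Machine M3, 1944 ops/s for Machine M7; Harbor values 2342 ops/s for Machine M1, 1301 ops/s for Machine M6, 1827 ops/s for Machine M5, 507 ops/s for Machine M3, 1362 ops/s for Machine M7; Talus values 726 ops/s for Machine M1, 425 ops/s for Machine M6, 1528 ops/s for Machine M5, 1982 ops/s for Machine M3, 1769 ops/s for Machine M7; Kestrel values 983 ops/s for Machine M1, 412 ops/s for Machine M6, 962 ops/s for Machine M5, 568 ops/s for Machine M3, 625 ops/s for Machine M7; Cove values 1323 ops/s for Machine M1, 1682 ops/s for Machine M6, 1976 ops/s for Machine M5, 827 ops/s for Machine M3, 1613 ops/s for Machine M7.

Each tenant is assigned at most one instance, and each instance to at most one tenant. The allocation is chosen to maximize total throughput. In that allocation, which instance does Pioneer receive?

Treat this as an assignment problem: match each tenant to one instance.
Optimal: Pioneer→Machine M7 (1944 ops/s), Harbor→Machine M1 (2342 ops/s), Talus→Machine M3 (1982 ops/s), Kestrel→Machine M5 (962 ops/s), Cove→Machine M6 (1682 ops/s) — total 1944+2342+1982+962+1682 = 8912 ops/s.
Row-greedy (each tenant in turn takes its best remaining instance) gives 8805 ops/s, worse by 107.
Next-best assignment: Pioneer→Machine M5, Harbor→Machine M1, Talus→Machine M3, Kestrel→Machine M7, Cove→Machine M6 = 8805 ops/s.
No other one-to-one assignment exceeds 8912 ops/s.
Pioneer's own top instance is Machine M5 (2174 ops/s), but forcing Pioneer→Machine M5 and reassigning the rest optimally gives only 8805 ops/s — worse by 107.

Pioneer receives Machine M7.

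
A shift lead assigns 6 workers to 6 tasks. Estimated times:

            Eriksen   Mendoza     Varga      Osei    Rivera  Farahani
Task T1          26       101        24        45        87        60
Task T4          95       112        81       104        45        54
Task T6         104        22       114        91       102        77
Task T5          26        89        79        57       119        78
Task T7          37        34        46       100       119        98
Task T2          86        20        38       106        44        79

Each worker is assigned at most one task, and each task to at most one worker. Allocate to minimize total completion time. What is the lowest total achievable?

Optimal: Eriksen→Task T5 (26 min), Mendoza→Task T6 (22 min), Varga→Task T7 (46 min), Osei→Task T1 (45 min), Rivera→Task T2 (44 min), Farahani→Task T4 (54 min) — total 26+22+46+45+44+54 = 237 min.
Next-best assignment: Eriksen→Task T7, Mendoza→Task T6, Varga→Task T1, Osei→Task T5, Rivera→Task T2, Farahani→Task T4 = 238 min.
Swapping Eriksen↔Varga (Eriksen→Task T7 37 min, Varga→Task T5 79 min) adds 44.

Minimum total: 237 min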